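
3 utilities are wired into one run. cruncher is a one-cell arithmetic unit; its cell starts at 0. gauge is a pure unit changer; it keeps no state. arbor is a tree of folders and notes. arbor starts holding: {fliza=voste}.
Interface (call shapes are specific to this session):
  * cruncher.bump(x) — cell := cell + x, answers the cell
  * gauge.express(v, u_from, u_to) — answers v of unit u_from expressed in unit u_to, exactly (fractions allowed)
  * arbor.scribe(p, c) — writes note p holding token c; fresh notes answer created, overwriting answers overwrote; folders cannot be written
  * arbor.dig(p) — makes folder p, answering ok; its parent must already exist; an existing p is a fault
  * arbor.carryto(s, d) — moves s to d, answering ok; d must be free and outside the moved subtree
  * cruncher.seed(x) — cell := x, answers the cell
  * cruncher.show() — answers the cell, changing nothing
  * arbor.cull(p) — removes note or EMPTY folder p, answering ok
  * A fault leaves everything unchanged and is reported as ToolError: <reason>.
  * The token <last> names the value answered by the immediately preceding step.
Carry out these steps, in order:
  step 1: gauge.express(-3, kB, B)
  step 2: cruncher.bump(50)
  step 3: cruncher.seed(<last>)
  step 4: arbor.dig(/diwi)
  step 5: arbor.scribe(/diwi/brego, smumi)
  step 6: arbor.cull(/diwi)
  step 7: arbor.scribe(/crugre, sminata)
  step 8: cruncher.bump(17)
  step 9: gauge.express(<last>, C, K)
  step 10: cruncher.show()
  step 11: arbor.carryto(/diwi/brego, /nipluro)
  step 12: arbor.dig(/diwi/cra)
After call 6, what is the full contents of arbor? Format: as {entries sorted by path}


>>> express v: -3 u_from: kB u_to: B
  -3000
>>> bump x: 50
  50
>>> seed x: <last>
  50
>>> dig p: /diwi
  ok
>>> scribe p: /diwi/brego c: smumi
  created
>>> cull p: /diwi
  ToolError: not empty
>>> scribe p: /crugre c: sminata
  created
>>> bump x: 17
  67
>>> express v: <last> u_from: C u_to: K
  6803/20
>>> show
  67
>>> carryto s: /diwi/brego d: /nipluro
  ok
>>> dig p: /diwi/cra
  ok

Answer: {diwi/, diwi/brego=smumi, fliza=voste}


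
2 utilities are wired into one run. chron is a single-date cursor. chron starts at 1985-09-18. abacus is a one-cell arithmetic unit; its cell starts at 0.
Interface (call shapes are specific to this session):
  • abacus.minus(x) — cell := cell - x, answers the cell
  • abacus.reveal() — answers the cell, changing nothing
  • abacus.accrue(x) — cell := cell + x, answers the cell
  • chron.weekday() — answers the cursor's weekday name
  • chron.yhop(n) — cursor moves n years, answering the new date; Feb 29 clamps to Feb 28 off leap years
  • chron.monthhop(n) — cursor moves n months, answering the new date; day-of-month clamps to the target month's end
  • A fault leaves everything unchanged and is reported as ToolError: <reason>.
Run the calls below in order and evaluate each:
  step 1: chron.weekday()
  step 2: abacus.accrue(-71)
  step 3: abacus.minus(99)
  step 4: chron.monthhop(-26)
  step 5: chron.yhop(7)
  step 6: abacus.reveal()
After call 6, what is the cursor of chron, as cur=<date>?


Answer: cur=1990-07-18

Derivation:
→ chron.weekday()
← Wednesday
→ abacus.accrue(x=-71)
← -71
→ abacus.minus(x=99)
← -170
→ chron.monthhop(n=-26)
← 1983-07-18
→ chron.yhop(n=7)
← 1990-07-18
→ abacus.reveal()
← -170


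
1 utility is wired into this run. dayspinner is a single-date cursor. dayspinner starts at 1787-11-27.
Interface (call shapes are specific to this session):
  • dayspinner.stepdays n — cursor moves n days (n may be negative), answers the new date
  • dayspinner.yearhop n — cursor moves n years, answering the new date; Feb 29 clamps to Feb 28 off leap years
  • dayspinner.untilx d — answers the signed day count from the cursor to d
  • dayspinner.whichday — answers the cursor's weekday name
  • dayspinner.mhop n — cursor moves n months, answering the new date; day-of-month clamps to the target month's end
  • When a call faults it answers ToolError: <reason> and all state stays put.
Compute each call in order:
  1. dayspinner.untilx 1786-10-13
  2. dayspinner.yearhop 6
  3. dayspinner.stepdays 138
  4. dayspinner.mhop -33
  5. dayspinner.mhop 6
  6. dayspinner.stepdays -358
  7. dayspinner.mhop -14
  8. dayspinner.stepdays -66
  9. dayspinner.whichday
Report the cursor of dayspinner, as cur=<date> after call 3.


Answer: cur=1794-04-14

Derivation:
>> dayspinner.untilx(d='1786-10-13')
<< -410
>> dayspinner.yearhop(n='6')
<< 1793-11-27
>> dayspinner.stepdays(n='138')
<< 1794-04-14
>> dayspinner.mhop(n='-33')
<< 1791-07-14
>> dayspinner.mhop(n='6')
<< 1792-01-14
>> dayspinner.stepdays(n='-358')
<< 1791-01-21
>> dayspinner.mhop(n='-14')
<< 1789-11-21
>> dayspinner.stepdays(n='-66')
<< 1789-09-16
>> dayspinner.whichday()
<< Wednesday


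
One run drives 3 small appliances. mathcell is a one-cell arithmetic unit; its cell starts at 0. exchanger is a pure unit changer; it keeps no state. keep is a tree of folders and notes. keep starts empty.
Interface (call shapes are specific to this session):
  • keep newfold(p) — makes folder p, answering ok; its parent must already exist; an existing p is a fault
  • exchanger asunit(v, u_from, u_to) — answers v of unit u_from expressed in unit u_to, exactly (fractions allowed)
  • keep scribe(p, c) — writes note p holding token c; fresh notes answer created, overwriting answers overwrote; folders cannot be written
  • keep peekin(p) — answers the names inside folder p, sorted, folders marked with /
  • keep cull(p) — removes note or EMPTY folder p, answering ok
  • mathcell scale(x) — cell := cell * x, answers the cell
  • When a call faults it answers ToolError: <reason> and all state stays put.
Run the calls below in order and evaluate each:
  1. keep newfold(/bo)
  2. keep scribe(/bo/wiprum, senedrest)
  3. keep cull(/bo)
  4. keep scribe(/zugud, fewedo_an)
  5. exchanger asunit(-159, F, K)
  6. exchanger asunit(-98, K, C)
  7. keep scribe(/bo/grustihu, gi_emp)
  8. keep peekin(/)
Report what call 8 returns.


Answer: [bo/, zugud]

Derivation:
# 1. keep newfold(p='/bo') ~> ok
# 2. keep scribe(p='/bo/wiprum', c='senedrest') ~> created
# 3. keep cull(p='/bo') ~> ToolError: not empty
# 4. keep scribe(p='/zugud', c='fewedo_an') ~> created
# 5. exchanger asunit(v='-159', u_from='F', u_to='K') ~> 30067/180
# 6. exchanger asunit(v='-98', u_from='K', u_to='C') ~> -7423/20
# 7. keep scribe(p='/bo/grustihu', c='gi_emp') ~> created
# 8. keep peekin(p='/') ~> [bo/, zugud]


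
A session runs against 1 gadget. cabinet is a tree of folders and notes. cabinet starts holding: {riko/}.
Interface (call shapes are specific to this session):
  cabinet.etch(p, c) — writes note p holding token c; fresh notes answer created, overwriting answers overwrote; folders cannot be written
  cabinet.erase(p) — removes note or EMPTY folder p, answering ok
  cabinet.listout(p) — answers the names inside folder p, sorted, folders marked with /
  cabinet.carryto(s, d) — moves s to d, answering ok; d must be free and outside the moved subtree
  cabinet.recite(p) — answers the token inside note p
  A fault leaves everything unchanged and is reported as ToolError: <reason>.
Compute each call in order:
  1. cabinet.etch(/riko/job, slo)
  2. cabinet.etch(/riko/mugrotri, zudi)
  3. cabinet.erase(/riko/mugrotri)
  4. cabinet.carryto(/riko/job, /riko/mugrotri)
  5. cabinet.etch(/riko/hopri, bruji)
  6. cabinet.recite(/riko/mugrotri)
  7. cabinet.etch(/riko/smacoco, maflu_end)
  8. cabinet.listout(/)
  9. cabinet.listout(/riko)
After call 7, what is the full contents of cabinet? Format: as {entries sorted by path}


Answer: {riko/, riko/hopri=bruji, riko/mugrotri=slo, riko/smacoco=maflu_end}

Derivation:
;; cabinet.etch(p→/riko/job, c→slo) ~> created
;; cabinet.etch(p→/riko/mugrotri, c→zudi) ~> created
;; cabinet.erase(p→/riko/mugrotri) ~> ok
;; cabinet.carryto(s→/riko/job, d→/riko/mugrotri) ~> ok
;; cabinet.etch(p→/riko/hopri, c→bruji) ~> created
;; cabinet.recite(p→/riko/mugrotri) ~> slo
;; cabinet.etch(p→/riko/smacoco, c→maflu_end) ~> created
;; cabinet.listout(p→/) ~> [riko/]
;; cabinet.listout(p→/riko) ~> [hopri, mugrotri, smacoco]


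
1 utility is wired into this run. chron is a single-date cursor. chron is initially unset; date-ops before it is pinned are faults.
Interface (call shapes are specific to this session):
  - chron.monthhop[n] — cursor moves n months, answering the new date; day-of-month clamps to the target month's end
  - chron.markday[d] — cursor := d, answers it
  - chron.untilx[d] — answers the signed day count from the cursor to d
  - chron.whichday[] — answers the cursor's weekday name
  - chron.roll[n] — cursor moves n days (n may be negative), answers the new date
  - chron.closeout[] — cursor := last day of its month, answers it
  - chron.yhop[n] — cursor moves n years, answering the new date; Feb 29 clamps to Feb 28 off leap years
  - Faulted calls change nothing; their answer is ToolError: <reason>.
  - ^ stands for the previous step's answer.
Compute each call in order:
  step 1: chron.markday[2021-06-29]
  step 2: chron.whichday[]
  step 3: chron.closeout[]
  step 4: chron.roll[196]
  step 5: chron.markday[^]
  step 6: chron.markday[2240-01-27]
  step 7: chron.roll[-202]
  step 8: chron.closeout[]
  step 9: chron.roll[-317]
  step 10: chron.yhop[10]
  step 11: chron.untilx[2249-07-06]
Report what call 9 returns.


Answer: 2238-09-17

Derivation:
[in] markday 2021-06-29
= 2021-06-29
[in] whichday
= Tuesday
[in] closeout
= 2021-06-30
[in] roll 196
= 2022-01-12
[in] markday ^
= 2022-01-12
[in] markday 2240-01-27
= 2240-01-27
[in] roll -202
= 2239-07-09
[in] closeout
= 2239-07-31
[in] roll -317
= 2238-09-17
[in] yhop 10
= 2248-09-17
[in] untilx 2249-07-06
= 292


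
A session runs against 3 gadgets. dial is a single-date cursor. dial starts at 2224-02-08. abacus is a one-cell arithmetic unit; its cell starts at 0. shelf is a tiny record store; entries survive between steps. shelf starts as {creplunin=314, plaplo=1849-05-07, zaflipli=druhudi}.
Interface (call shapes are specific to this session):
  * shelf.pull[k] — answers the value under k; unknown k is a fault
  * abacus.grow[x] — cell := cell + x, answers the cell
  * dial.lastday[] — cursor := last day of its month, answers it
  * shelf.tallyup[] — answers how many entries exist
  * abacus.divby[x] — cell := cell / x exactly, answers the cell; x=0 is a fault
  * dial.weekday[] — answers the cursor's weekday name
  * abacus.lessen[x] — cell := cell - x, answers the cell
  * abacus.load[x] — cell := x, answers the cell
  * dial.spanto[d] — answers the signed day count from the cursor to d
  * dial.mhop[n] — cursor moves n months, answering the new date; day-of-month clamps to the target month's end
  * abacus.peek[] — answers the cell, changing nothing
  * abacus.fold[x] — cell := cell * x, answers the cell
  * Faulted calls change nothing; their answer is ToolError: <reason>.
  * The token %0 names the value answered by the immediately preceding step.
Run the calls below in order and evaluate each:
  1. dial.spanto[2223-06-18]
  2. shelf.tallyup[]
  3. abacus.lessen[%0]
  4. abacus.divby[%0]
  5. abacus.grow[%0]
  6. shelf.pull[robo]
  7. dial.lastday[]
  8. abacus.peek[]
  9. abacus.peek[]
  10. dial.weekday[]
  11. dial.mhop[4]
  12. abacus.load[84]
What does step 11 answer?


Answer: 2224-06-29

Derivation:
Do: dial.spanto[d→2223-06-18]
See: -235
Do: shelf.tallyup[]
See: 3
Do: abacus.lessen[x→%0]
See: -3
Do: abacus.divby[x→%0]
See: 1
Do: abacus.grow[x→%0]
See: 2
Do: shelf.pull[k→robo]
See: ToolError: no such key robo
Do: dial.lastday[]
See: 2224-02-29
Do: abacus.peek[]
See: 2
Do: abacus.peek[]
See: 2
Do: dial.weekday[]
See: Sunday
Do: dial.mhop[n→4]
See: 2224-06-29
Do: abacus.load[x→84]
See: 84


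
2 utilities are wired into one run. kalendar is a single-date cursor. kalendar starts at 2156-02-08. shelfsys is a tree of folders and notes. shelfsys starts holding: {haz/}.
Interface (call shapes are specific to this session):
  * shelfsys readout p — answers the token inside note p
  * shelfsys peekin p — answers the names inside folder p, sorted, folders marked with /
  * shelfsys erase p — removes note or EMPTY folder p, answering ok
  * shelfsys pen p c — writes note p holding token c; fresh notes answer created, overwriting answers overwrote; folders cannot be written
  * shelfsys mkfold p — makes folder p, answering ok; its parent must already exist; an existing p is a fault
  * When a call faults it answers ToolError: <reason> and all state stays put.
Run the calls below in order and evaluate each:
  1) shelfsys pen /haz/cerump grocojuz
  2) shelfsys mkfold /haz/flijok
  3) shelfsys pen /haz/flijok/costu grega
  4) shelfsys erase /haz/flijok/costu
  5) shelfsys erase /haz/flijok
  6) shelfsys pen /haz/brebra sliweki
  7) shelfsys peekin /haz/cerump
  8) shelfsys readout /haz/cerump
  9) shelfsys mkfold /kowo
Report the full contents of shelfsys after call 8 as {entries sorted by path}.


I run shelfsys pen with p='/haz/cerump', c='grocojuz', which returns created.
Then shelfsys mkfold with p='/haz/flijok', and observe ok.
I call shelfsys pen with p='/haz/flijok/costu', c='grega', which returns created.
Then shelfsys erase with p='/haz/flijok/costu', yielding ok.
Then shelfsys erase with p='/haz/flijok', yielding ok.
I call shelfsys pen with p='/haz/brebra', c='sliweki', — result: created.
I use shelfsys peekin with p='/haz/cerump', → ToolError: not a directory.
Now I run shelfsys readout with p='/haz/cerump', giving grocojuz.
Calling shelfsys mkfold with p='/kowo', which returns ok.

Answer: {haz/, haz/brebra=sliweki, haz/cerump=grocojuz}


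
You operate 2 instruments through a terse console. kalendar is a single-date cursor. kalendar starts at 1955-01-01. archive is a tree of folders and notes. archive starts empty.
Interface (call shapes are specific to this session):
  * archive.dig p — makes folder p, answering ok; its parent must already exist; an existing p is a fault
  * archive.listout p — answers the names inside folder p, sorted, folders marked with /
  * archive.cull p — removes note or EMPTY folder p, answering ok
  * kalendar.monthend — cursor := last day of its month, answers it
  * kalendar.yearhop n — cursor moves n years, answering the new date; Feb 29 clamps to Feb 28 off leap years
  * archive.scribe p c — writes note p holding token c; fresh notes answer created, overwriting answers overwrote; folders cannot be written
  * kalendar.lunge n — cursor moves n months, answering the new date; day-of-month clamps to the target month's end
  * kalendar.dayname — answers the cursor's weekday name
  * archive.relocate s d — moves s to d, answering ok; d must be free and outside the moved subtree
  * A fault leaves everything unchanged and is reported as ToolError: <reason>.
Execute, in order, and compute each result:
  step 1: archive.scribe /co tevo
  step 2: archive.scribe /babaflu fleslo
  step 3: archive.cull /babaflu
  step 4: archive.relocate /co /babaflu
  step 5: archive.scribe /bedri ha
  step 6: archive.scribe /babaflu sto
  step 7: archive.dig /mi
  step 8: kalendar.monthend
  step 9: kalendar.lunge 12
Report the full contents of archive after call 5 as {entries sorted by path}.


Answer: {babaflu=tevo, bedri=ha}

Derivation:
Now I run archive.scribe using p→/co, c→tevo, — result: created.
I call archive.scribe using p→/babaflu, c→fleslo: created.
Now I run archive.cull using p→/babaflu, which returns ok.
I run archive.relocate using s→/co, d→/babaflu, and get ok.
Calling archive.scribe using p→/bedri, c→ha, which returns created.
I call archive.scribe using p→/babaflu, c→sto, and get overwrote.
Invoking archive.dig using p→/mi, and get ok.
I try kalendar.monthend: 1955-01-31.
Next I call kalendar.lunge using n→12, giving 1956-01-31.


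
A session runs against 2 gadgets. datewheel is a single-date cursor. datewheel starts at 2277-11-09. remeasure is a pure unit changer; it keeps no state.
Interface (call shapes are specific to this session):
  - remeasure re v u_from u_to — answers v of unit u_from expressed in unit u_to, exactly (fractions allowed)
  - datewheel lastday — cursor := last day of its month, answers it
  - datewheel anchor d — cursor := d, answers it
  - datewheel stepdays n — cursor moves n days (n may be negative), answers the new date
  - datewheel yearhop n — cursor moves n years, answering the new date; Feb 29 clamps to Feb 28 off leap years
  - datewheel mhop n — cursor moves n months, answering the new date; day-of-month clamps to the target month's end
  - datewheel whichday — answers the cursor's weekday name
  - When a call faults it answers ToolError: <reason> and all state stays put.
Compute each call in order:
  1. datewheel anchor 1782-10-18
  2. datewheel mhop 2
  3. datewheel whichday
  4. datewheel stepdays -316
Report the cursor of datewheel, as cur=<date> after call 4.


Now I run datewheel anchor using d: 1782-10-18, giving 1782-10-18.
Calling datewheel mhop using n: 2, → 1782-12-18.
Calling datewheel whichday, — result: Wednesday.
I use datewheel stepdays using n: -316, and see 1782-02-05.

Answer: cur=1782-02-05


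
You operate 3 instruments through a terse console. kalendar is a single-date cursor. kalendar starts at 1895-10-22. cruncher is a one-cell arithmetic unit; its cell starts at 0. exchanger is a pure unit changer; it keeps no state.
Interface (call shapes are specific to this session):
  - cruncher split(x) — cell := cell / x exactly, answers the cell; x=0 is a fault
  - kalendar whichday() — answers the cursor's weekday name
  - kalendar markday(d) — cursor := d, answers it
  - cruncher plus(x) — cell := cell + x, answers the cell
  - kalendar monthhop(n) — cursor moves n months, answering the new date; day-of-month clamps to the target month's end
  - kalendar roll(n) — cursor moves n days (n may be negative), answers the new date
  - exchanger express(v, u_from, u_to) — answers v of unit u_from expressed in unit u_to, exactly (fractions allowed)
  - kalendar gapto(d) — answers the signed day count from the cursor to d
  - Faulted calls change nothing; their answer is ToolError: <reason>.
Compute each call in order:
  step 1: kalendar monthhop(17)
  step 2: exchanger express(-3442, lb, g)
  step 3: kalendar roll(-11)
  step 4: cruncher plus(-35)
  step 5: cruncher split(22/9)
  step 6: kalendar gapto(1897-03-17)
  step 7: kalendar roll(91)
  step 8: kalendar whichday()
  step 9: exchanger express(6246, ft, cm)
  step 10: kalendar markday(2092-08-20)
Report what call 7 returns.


Answer: 1897-06-10

Derivation:
==> kalendar monthhop(n='17')
<== 1897-03-22
==> exchanger express(v='-3442', u_from='lb', u_to='g')
<== -78063246877/50000
==> kalendar roll(n='-11')
<== 1897-03-11
==> cruncher plus(x='-35')
<== -35
==> cruncher split(x='22/9')
<== -315/22
==> kalendar gapto(d='1897-03-17')
<== 6
==> kalendar roll(n='91')
<== 1897-06-10
==> kalendar whichday()
<== Thursday
==> exchanger express(v='6246', u_from='ft', u_to='cm')
<== 4759452/25
==> kalendar markday(d='2092-08-20')
<== 2092-08-20


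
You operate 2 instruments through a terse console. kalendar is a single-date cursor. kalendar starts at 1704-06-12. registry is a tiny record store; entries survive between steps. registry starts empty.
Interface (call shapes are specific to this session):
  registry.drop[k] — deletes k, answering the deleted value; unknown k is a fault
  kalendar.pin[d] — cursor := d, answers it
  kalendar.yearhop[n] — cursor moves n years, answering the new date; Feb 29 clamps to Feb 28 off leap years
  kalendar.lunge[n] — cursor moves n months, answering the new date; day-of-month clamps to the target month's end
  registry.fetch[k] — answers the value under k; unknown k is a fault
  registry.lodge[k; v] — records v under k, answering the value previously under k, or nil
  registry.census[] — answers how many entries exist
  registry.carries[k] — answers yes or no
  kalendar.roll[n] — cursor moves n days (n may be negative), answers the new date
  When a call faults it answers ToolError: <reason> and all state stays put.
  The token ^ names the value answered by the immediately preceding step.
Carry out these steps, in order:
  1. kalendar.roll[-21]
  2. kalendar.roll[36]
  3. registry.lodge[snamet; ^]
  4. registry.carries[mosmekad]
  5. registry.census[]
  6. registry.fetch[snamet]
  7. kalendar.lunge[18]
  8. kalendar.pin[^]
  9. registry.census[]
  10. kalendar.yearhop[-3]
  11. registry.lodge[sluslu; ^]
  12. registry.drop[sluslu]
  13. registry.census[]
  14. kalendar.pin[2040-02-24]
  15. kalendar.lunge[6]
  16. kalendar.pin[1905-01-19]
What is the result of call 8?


Do: kalendar.roll[n→-21]
See: 1704-05-22
Do: kalendar.roll[n→36]
See: 1704-06-27
Do: registry.lodge[k→snamet; v→^]
See: nil
Do: registry.carries[k→mosmekad]
See: no
Do: registry.census[]
See: 1
Do: registry.fetch[k→snamet]
See: 1704-06-27
Do: kalendar.lunge[n→18]
See: 1705-12-27
Do: kalendar.pin[d→^]
See: 1705-12-27
Do: registry.census[]
See: 1
Do: kalendar.yearhop[n→-3]
See: 1702-12-27
Do: registry.lodge[k→sluslu; v→^]
See: nil
Do: registry.drop[k→sluslu]
See: 1702-12-27
Do: registry.census[]
See: 1
Do: kalendar.pin[d→2040-02-24]
See: 2040-02-24
Do: kalendar.lunge[n→6]
See: 2040-08-24
Do: kalendar.pin[d→1905-01-19]
See: 1905-01-19

Answer: 1705-12-27


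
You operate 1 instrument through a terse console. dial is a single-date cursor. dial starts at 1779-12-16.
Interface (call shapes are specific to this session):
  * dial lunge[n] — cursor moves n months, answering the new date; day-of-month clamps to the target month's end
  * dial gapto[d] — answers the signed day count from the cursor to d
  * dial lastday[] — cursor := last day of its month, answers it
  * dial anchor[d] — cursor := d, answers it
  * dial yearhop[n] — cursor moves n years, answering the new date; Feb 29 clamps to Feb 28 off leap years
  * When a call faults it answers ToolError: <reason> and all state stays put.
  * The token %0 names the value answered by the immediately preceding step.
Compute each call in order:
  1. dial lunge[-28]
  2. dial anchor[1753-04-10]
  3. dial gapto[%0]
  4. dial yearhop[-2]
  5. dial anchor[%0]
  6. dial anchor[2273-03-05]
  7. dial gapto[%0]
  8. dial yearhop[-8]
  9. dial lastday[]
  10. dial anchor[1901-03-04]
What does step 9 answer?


;; dial lunge(n→-28) : 1777-08-16
;; dial anchor(d→1753-04-10) : 1753-04-10
;; dial gapto(d→%0) : 0
;; dial yearhop(n→-2) : 1751-04-10
;; dial anchor(d→%0) : 1751-04-10
;; dial anchor(d→2273-03-05) : 2273-03-05
;; dial gapto(d→%0) : 0
;; dial yearhop(n→-8) : 2265-03-05
;; dial lastday() : 2265-03-31
;; dial anchor(d→1901-03-04) : 1901-03-04

Answer: 2265-03-31


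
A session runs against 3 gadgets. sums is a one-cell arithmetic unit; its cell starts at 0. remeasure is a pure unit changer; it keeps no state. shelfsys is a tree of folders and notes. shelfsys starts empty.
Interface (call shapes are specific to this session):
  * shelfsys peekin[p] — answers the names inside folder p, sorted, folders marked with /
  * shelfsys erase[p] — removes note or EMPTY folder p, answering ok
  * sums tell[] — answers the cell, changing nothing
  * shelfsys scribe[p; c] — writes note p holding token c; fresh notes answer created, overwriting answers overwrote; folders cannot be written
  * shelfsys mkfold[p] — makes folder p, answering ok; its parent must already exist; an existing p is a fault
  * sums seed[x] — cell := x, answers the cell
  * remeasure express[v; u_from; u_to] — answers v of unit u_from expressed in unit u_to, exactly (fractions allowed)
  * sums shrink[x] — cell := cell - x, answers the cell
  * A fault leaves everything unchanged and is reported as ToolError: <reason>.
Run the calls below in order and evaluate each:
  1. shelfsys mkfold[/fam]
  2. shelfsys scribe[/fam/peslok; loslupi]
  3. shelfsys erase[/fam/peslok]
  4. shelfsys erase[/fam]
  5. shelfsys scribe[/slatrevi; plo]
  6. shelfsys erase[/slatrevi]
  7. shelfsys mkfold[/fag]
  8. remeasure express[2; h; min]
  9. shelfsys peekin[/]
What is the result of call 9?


// 1. shelfsys mkfold(p=/fam) : ok
// 2. shelfsys scribe(p=/fam/peslok, c=loslupi) : created
// 3. shelfsys erase(p=/fam/peslok) : ok
// 4. shelfsys erase(p=/fam) : ok
// 5. shelfsys scribe(p=/slatrevi, c=plo) : created
// 6. shelfsys erase(p=/slatrevi) : ok
// 7. shelfsys mkfold(p=/fag) : ok
// 8. remeasure express(v=2, u_from=h, u_to=min) : 120
// 9. shelfsys peekin(p=/) : [fag/]

Answer: [fag/]


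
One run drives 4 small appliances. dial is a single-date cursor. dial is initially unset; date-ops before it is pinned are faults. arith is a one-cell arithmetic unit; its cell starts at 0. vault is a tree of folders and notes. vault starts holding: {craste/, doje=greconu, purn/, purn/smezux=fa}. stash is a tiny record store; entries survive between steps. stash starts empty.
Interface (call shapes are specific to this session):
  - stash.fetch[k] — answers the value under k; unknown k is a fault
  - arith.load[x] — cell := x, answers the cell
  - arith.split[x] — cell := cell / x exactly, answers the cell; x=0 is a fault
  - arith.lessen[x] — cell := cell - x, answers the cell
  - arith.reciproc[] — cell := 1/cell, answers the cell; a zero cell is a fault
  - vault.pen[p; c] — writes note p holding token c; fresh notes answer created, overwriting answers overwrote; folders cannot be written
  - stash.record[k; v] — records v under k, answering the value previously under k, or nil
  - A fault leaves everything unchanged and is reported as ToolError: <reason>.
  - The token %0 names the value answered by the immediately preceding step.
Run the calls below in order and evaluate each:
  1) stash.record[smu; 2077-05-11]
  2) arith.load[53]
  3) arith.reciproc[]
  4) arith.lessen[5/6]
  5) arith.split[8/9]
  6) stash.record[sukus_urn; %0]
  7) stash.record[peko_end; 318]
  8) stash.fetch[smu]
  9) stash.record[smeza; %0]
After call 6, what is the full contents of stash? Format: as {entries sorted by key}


Answer: {smu=2077-05-11, sukus_urn=-777/848}

Derivation:
-> stash.record(k=smu, v=2077-05-11)
<- nil
-> arith.load(x=53)
<- 53
-> arith.reciproc()
<- 1/53
-> arith.lessen(x=5/6)
<- -259/318
-> arith.split(x=8/9)
<- -777/848
-> stash.record(k=sukus_urn, v=%0)
<- nil
-> stash.record(k=peko_end, v=318)
<- nil
-> stash.fetch(k=smu)
<- 2077-05-11
-> stash.record(k=smeza, v=%0)
<- nil


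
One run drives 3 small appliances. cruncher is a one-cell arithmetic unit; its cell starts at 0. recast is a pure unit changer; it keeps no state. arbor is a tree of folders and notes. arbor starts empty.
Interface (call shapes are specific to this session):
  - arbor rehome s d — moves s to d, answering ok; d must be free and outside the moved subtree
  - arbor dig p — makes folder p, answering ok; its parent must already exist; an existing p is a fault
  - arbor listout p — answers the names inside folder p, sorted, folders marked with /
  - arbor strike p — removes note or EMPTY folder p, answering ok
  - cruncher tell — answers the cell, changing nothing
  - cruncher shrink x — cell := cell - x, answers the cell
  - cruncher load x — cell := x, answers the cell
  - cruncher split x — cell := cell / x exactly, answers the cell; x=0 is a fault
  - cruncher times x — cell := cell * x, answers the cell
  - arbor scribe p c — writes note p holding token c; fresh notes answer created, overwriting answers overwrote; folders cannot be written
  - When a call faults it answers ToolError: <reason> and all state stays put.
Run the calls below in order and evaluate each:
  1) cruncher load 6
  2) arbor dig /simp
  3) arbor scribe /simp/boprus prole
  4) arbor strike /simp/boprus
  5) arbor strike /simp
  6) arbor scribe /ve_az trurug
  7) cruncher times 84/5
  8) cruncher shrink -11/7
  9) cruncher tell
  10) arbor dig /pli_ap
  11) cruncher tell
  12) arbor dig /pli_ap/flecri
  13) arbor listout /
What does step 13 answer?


;; 1. cruncher load(x='6') : 6
;; 2. arbor dig(p='/simp') : ok
;; 3. arbor scribe(p='/simp/boprus', c='prole') : created
;; 4. arbor strike(p='/simp/boprus') : ok
;; 5. arbor strike(p='/simp') : ok
;; 6. arbor scribe(p='/ve_az', c='trurug') : created
;; 7. cruncher times(x='84/5') : 504/5
;; 8. cruncher shrink(x='-11/7') : 3583/35
;; 9. cruncher tell() : 3583/35
;; 10. arbor dig(p='/pli_ap') : ok
;; 11. cruncher tell() : 3583/35
;; 12. arbor dig(p='/pli_ap/flecri') : ok
;; 13. arbor listout(p='/') : [pli_ap/, ve_az]

Answer: [pli_ap/, ve_az]


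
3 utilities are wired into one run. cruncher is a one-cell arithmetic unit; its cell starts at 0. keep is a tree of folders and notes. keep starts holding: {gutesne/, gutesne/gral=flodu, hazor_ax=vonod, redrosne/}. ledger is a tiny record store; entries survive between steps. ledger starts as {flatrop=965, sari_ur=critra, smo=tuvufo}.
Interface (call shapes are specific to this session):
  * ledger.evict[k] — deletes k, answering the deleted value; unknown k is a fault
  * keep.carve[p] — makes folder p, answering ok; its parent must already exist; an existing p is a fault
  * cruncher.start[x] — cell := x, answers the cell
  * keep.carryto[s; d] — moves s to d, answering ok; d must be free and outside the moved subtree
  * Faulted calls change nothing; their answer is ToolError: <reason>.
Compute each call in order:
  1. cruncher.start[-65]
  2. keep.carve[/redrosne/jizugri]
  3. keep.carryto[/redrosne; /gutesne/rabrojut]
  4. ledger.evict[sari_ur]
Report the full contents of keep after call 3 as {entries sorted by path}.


Answer: {gutesne/, gutesne/gral=flodu, gutesne/rabrojut/, gutesne/rabrojut/jizugri/, hazor_ax=vonod}

Derivation:
Do: cruncher.start[-65]
See: -65
Do: keep.carve[/redrosne/jizugri]
See: ok
Do: keep.carryto[/redrosne; /gutesne/rabrojut]
See: ok
Do: ledger.evict[sari_ur]
See: critra


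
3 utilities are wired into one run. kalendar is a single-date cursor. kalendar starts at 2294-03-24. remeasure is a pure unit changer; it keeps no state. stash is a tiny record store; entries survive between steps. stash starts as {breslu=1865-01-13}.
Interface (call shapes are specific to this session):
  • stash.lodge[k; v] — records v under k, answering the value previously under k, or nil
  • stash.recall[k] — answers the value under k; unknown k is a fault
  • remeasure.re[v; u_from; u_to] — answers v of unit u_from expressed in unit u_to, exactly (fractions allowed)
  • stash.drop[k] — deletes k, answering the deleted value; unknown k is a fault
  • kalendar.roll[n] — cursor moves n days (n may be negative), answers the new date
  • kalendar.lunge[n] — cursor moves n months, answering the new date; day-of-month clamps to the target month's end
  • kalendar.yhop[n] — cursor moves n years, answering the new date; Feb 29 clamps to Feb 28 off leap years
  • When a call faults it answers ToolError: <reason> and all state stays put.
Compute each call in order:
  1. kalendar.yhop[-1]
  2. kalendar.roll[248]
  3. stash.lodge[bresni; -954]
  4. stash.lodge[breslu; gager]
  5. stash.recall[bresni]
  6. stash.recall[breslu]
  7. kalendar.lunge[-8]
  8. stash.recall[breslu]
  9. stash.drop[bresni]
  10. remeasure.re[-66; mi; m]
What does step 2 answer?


I call kalendar.yhop passing n='-1': 2293-03-24.
I invoke kalendar.roll passing n='248', and see 2293-11-27.
I invoke stash.lodge passing k='bresni', v='-954', and see nil.
I use stash.lodge passing k='breslu', v='gager', → 1865-01-13.
I try stash.recall passing k='bresni', — result: -954.
I try stash.recall passing k='breslu': gager.
I run kalendar.lunge passing n='-8', → 2293-03-27.
I invoke stash.recall passing k='breslu', giving gager.
Then stash.drop passing k='bresni', yielding -954.
Next I call remeasure.re passing v='-66', u_from='mi', u_to='m': -13277088/125.

Answer: 2293-11-27


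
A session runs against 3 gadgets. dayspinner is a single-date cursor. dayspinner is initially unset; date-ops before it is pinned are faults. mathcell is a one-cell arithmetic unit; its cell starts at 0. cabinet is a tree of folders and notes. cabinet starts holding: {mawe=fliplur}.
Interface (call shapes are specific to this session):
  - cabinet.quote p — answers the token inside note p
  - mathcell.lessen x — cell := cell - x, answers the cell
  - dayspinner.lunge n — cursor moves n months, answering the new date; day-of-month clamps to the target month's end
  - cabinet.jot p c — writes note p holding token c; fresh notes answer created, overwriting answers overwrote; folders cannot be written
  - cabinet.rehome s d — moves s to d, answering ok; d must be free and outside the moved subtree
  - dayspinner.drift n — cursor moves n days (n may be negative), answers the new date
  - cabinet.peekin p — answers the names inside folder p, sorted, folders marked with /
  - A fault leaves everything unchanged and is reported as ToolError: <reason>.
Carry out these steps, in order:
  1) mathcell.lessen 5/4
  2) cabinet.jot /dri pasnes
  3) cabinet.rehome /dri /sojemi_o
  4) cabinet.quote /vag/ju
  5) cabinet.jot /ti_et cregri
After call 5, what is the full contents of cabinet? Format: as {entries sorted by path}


Answer: {mawe=fliplur, sojemi_o=pasnes, ti_et=cregri}

Derivation:
Invoking mathcell.lessen passing x=5/4, and observe -5/4.
Calling cabinet.jot passing p=/dri, c=pasnes, and get created.
Then cabinet.rehome passing s=/dri, d=/sojemi_o, giving ok.
I invoke cabinet.quote passing p=/vag/ju, → ToolError: not found.
I use cabinet.jot passing p=/ti_et, c=cregri, giving created.


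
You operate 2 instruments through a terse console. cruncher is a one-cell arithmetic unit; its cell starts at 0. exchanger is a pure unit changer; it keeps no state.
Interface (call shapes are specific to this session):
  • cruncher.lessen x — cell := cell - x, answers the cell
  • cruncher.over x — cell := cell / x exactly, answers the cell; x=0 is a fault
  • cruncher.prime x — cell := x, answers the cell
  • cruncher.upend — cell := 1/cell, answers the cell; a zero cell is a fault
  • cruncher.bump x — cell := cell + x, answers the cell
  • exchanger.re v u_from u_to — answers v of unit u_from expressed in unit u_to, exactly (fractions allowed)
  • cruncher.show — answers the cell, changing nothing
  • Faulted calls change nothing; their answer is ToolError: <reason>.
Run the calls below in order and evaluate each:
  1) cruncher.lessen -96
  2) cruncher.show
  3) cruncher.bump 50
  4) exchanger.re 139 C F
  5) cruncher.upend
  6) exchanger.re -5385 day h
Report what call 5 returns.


CALL cruncher.lessen[x=-96]
RET  96
CALL cruncher.show[]
RET  96
CALL cruncher.bump[x=50]
RET  146
CALL exchanger.re[v=139; u_from=C; u_to=F]
RET  1411/5
CALL cruncher.upend[]
RET  1/146
CALL exchanger.re[v=-5385; u_from=day; u_to=h]
RET  -129240

Answer: 1/146


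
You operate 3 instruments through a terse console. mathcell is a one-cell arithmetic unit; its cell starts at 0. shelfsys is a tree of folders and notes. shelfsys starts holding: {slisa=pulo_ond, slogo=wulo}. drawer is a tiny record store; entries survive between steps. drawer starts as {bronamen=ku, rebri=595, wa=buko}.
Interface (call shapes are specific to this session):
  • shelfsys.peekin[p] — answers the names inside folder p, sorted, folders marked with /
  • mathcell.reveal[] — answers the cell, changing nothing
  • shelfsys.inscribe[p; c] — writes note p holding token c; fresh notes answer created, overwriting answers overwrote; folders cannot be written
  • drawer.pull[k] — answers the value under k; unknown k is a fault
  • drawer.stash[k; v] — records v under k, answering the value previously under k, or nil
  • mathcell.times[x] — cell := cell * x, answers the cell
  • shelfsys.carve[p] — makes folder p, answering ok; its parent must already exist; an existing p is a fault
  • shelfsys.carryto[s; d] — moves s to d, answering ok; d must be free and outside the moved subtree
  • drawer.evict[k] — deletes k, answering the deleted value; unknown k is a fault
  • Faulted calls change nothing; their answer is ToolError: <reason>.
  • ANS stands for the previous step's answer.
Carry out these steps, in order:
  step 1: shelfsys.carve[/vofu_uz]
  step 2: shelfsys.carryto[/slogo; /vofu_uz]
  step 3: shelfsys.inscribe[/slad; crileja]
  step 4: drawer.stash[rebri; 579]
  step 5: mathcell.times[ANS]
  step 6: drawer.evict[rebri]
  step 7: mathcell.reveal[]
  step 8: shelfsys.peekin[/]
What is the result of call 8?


Answer: [slad, slisa, slogo, vofu_uz/]

Derivation:
! carve(p=/vofu_uz) == ok
! carryto(s=/slogo, d=/vofu_uz) == ToolError: exists
! inscribe(p=/slad, c=crileja) == created
! stash(k=rebri, v=579) == 595
! times(x=ANS) == 0
! evict(k=rebri) == 579
! reveal() == 0
! peekin(p=/) == [slad, slisa, slogo, vofu_uz/]


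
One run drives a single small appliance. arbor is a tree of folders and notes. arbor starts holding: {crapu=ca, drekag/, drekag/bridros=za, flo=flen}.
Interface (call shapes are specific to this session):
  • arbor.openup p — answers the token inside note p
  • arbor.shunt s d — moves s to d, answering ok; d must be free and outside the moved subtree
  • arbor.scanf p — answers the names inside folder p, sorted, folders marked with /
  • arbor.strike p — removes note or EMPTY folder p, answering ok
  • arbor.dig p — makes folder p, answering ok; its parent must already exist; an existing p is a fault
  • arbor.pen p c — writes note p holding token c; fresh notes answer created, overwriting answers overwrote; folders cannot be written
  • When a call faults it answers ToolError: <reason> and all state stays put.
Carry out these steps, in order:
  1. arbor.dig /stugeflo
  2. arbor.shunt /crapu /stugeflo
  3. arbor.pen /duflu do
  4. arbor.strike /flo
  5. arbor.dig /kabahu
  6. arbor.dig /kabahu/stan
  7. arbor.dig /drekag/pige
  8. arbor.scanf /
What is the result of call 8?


~$ arbor.dig p=/stugeflo
  ok
~$ arbor.shunt s=/crapu d=/stugeflo
  ToolError: exists
~$ arbor.pen p=/duflu c=do
  created
~$ arbor.strike p=/flo
  ok
~$ arbor.dig p=/kabahu
  ok
~$ arbor.dig p=/kabahu/stan
  ok
~$ arbor.dig p=/drekag/pige
  ok
~$ arbor.scanf p=/
  [crapu, drekag/, duflu, kabahu/, stugeflo/]

Answer: [crapu, drekag/, duflu, kabahu/, stugeflo/]


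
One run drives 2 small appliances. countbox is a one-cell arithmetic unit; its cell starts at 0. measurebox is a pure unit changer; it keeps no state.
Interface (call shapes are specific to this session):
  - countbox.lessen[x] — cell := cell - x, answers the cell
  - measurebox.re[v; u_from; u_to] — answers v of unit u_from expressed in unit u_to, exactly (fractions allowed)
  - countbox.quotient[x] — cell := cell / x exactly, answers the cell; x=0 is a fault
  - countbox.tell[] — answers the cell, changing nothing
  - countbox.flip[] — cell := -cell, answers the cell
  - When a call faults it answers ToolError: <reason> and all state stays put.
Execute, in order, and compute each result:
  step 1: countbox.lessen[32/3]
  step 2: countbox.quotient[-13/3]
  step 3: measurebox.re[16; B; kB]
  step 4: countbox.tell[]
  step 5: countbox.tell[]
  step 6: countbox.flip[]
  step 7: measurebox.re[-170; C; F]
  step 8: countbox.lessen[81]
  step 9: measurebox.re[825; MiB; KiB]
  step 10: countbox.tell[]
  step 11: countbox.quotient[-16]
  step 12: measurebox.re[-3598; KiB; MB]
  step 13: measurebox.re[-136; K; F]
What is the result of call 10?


Act: countbox.lessen[x='32/3']
Obs: -32/3
Act: countbox.quotient[x='-13/3']
Obs: 32/13
Act: measurebox.re[v='16'; u_from='B'; u_to='kB']
Obs: 2/125
Act: countbox.tell[]
Obs: 32/13
Act: countbox.tell[]
Obs: 32/13
Act: countbox.flip[]
Obs: -32/13
Act: measurebox.re[v='-170'; u_from='C'; u_to='F']
Obs: -274
Act: countbox.lessen[x='81']
Obs: -1085/13
Act: measurebox.re[v='825'; u_from='MiB'; u_to='KiB']
Obs: 844800
Act: countbox.tell[]
Obs: -1085/13
Act: countbox.quotient[x='-16']
Obs: 1085/208
Act: measurebox.re[v='-3598'; u_from='KiB'; u_to='MB']
Obs: -57568/15625
Act: measurebox.re[v='-136'; u_from='K'; u_to='F']
Obs: -70447/100

Answer: -1085/13


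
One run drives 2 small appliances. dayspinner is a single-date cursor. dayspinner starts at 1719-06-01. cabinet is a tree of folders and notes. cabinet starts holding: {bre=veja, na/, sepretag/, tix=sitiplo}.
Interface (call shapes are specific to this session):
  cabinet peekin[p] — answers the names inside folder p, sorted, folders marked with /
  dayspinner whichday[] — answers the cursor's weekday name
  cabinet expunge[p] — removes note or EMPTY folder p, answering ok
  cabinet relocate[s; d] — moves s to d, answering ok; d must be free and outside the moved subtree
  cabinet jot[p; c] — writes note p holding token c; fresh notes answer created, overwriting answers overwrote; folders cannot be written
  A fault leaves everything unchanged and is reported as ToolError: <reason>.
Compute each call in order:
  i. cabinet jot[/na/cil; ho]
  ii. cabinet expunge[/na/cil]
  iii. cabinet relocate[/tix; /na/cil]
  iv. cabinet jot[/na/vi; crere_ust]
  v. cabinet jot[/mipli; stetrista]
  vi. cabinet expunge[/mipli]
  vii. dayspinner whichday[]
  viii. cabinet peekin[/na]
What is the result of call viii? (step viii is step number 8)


~$ cabinet jot p=/na/cil c=ho
= created
~$ cabinet expunge p=/na/cil
= ok
~$ cabinet relocate s=/tix d=/na/cil
= ok
~$ cabinet jot p=/na/vi c=crere_ust
= created
~$ cabinet jot p=/mipli c=stetrista
= created
~$ cabinet expunge p=/mipli
= ok
~$ dayspinner whichday
= Thursday
~$ cabinet peekin p=/na
= [cil, vi]

Answer: [cil, vi]
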